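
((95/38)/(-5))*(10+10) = -10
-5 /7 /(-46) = 5 /322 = 0.02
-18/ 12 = -3/ 2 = -1.50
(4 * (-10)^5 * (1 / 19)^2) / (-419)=400000 / 151259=2.64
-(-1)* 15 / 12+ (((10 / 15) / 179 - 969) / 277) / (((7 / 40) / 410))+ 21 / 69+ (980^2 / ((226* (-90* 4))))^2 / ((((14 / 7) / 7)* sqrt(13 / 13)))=-254517157864973863 / 33026349557628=-7706.49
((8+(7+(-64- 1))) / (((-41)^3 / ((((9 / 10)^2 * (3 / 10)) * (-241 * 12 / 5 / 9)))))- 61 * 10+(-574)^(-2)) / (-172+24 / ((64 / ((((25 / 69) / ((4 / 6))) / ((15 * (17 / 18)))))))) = 161098798779162 / 45419936631475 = 3.55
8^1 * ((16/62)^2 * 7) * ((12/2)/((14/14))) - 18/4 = 34359/1922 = 17.88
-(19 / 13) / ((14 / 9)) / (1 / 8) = -684 / 91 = -7.52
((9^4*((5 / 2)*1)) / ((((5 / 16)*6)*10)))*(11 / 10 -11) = -216513 / 25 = -8660.52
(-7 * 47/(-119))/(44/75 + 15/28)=98700/40069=2.46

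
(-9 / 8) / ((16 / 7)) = -63 / 128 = -0.49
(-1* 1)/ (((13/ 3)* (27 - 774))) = 1/ 3237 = 0.00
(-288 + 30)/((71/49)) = -12642/71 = -178.06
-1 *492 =-492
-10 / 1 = -10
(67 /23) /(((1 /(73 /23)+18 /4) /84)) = 821688 /16169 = 50.82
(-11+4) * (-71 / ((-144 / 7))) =-3479 / 144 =-24.16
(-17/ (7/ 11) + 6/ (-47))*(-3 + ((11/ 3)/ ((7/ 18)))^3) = -2529790077/ 112847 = -22417.88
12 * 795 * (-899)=-8576460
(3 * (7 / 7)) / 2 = 3 / 2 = 1.50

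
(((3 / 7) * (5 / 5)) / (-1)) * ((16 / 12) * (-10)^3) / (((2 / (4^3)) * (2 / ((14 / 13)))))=128000 / 13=9846.15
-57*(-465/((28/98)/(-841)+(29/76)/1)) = 3952885020/56857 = 69523.28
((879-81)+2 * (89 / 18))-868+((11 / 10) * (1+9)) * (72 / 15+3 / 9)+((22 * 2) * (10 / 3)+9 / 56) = 143.18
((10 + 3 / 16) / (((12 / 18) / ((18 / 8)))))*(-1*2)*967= -4255767 / 64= -66496.36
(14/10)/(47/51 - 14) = -357/3335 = -0.11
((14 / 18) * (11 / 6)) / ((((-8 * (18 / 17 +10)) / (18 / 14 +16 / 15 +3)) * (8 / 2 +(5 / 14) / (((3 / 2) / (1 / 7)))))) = -2574803 / 120402720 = -0.02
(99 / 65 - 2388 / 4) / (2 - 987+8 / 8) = 6451 / 10660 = 0.61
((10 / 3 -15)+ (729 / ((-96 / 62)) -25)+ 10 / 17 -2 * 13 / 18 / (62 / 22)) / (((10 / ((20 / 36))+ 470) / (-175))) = 6738521125 / 37033344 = 181.96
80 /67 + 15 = 1085 /67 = 16.19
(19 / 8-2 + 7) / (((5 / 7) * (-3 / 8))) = -413 / 15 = -27.53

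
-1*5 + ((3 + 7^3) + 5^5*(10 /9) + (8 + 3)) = 34418 /9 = 3824.22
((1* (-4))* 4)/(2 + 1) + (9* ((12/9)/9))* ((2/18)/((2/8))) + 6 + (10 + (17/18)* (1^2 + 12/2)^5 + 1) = 857819/54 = 15885.54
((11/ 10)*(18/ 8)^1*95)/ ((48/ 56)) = 4389/ 16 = 274.31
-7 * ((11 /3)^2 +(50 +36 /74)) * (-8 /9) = 1192184 /2997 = 397.79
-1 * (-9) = 9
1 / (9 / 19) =19 / 9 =2.11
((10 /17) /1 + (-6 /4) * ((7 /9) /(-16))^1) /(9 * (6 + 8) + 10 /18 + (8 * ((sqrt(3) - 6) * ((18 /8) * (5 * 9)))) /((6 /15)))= -350279007 /5827963743424 - 58994325 * sqrt(3) /5827963743424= -0.00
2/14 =1/7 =0.14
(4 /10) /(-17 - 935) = -1 /2380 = -0.00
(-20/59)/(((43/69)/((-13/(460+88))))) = 4485/347569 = 0.01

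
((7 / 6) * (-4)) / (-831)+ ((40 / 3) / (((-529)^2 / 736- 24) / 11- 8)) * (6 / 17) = 24081878 / 121252041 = 0.20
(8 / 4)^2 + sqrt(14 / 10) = sqrt(35) / 5 + 4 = 5.18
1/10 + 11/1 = 111/10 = 11.10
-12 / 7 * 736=-8832 / 7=-1261.71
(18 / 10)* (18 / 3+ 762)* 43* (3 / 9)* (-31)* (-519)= 1593969408 / 5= 318793881.60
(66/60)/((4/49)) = 13.48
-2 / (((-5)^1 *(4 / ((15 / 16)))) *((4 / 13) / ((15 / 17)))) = 585 / 2176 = 0.27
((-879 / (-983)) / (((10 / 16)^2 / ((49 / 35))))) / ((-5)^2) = 393792 / 3071875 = 0.13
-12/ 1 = -12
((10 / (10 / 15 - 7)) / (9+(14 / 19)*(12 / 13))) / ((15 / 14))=-364 / 2391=-0.15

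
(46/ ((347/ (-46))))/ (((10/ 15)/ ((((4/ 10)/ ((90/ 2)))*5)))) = -2116/ 5205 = -0.41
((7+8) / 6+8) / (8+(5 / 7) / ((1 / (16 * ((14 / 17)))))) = 357 / 592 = 0.60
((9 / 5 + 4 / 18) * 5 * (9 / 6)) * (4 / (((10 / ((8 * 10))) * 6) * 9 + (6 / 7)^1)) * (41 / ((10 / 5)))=104468 / 639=163.49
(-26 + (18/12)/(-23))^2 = 1437601/2116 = 679.40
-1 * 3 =-3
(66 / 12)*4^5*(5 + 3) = 45056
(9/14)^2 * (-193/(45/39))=-67743/980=-69.13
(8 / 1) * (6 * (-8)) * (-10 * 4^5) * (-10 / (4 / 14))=-137625600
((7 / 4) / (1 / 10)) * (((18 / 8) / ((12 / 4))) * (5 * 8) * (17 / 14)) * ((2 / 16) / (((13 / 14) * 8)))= 8925 / 832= 10.73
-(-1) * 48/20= 12/5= 2.40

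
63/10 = 6.30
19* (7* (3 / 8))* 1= 399 / 8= 49.88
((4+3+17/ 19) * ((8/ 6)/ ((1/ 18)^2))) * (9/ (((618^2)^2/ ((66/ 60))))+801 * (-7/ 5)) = -8178703355379825/ 2138466739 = -3824564.21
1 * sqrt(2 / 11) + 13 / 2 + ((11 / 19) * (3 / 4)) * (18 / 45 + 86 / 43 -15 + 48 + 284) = sqrt(22) / 11 + 55171 / 380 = 145.61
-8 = -8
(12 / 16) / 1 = 3 / 4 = 0.75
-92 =-92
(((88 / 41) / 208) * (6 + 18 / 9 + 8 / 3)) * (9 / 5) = 528 / 2665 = 0.20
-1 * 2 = -2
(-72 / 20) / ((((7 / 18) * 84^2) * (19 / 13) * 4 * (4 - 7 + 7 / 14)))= 117 / 1303400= 0.00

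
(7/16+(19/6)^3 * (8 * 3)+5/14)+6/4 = 770521/1008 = 764.41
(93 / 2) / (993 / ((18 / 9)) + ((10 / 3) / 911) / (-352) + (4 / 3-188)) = 22366872 / 149032307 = 0.15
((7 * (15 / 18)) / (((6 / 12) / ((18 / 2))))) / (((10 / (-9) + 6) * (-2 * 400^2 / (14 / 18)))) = -147 / 2816000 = -0.00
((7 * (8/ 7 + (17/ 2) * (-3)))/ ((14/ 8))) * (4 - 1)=-292.29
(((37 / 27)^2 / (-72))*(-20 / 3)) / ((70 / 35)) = 6845 / 78732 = 0.09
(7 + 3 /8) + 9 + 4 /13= 16.68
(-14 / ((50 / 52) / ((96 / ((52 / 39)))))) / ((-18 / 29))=42224 / 25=1688.96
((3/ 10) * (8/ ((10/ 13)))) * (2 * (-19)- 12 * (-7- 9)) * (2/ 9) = 8008/ 75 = 106.77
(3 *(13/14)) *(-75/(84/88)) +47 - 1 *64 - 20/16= -46477/196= -237.13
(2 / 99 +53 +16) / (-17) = -4.06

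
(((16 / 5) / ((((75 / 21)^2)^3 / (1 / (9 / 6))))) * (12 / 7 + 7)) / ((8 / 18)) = 24605448 / 1220703125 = 0.02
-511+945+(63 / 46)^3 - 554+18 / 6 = -11138265 / 97336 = -114.43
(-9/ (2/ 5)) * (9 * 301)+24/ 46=-2803791/ 46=-60951.98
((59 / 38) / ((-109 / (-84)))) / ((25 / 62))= 153636 / 51775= 2.97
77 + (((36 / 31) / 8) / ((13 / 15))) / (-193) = 11977831 / 155558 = 77.00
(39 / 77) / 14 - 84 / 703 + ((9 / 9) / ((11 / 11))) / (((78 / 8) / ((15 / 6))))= 5116075 / 29555526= 0.17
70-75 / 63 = 1445 / 21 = 68.81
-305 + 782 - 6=471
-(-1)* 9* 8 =72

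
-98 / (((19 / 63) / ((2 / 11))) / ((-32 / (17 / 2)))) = 790272 / 3553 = 222.42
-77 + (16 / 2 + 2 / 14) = -482 / 7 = -68.86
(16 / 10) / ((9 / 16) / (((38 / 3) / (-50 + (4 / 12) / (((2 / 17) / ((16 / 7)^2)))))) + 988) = 119168 / 73469825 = 0.00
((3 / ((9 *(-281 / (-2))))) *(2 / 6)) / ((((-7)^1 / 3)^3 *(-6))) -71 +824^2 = 678905.00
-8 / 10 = -4 / 5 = -0.80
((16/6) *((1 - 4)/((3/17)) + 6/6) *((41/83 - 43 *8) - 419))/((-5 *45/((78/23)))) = -23402496/47725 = -490.36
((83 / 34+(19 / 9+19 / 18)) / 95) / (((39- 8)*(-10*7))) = -143 / 5256825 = -0.00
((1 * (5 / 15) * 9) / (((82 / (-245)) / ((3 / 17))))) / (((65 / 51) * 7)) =-189 / 1066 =-0.18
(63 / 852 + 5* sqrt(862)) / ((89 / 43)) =903 / 25276 + 215* sqrt(862) / 89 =70.96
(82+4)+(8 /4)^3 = 94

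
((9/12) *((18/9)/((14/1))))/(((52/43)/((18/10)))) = 1161/7280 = 0.16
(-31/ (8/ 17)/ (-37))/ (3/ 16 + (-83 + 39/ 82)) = -0.02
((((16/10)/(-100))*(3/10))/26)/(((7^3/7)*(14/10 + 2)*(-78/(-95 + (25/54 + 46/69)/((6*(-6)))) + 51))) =-184741/8639216472250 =-0.00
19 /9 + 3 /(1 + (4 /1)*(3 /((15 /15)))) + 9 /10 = 3793 /1170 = 3.24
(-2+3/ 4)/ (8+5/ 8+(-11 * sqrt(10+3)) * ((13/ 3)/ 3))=55890/ 16627927+102960 * sqrt(13)/ 16627927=0.03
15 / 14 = 1.07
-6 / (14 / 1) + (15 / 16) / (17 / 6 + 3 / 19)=-2199 / 19096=-0.12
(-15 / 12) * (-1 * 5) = 6.25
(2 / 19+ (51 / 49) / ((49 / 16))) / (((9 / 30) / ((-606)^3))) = -15063330316320 / 45619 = -330198608.39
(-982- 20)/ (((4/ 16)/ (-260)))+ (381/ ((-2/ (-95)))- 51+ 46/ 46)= 2120255/ 2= 1060127.50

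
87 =87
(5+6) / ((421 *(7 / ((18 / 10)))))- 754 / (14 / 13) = -10316506 / 14735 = -700.14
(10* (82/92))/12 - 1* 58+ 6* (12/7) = -90749/1932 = -46.97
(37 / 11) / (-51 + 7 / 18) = -666 / 10021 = -0.07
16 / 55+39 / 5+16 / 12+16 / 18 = 1021 / 99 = 10.31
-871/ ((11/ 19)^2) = -2598.60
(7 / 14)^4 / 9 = 1 / 144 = 0.01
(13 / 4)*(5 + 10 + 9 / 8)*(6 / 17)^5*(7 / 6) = 950859 / 2839714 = 0.33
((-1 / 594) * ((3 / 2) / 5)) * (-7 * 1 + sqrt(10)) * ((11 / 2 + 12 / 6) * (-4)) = -7 / 66 + sqrt(10) / 66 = -0.06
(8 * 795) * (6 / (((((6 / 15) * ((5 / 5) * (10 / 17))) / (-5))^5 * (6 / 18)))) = -31747115109375 / 64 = -496048673583.98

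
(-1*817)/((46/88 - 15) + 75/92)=59.80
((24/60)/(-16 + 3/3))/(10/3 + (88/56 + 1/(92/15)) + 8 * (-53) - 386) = 1288/38878225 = 0.00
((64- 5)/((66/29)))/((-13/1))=-1711/858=-1.99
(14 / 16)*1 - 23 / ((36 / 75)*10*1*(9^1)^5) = 619957 / 708588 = 0.87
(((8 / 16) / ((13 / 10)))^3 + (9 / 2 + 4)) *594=5082.80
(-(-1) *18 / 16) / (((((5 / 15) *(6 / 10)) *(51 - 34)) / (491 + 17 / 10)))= 44343 / 272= 163.03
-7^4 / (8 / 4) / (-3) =2401 / 6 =400.17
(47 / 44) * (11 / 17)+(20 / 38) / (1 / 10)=7693 / 1292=5.95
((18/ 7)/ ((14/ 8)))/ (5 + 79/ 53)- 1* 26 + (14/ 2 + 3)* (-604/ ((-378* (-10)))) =-1557137/ 56889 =-27.37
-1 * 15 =-15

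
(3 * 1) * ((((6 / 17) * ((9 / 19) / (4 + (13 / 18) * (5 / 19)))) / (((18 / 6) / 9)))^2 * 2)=51018336 / 593458321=0.09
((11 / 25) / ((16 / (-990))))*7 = -7623 / 40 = -190.58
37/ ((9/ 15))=185/ 3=61.67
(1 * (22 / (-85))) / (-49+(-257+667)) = -22 / 30685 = -0.00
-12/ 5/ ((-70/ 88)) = 528/ 175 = 3.02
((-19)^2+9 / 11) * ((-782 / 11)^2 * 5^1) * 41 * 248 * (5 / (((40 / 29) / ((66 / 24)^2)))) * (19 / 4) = 532652229634975 / 44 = 12105732491703.98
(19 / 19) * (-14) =-14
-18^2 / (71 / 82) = -374.20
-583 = -583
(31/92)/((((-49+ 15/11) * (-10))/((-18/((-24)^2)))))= -341/15426560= -0.00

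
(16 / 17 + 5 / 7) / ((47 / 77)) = 2.71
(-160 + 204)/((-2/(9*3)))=-594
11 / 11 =1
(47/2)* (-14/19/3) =-329/57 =-5.77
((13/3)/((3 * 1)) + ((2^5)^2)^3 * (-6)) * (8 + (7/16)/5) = -37514391838501/720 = -52103321997.92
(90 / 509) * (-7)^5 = -1512630 / 509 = -2971.77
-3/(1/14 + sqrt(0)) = -42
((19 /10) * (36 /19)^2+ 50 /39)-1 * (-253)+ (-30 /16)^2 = 62746393 /237120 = 264.62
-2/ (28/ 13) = -13/ 14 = -0.93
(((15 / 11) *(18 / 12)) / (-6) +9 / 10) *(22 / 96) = 41 / 320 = 0.13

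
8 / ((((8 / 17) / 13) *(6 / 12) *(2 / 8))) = 1768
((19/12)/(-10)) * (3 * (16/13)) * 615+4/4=-4661/13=-358.54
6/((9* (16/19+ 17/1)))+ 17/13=17783/13221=1.35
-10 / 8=-1.25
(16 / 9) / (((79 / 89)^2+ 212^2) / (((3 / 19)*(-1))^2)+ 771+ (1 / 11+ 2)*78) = 697048 / 707219466095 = 0.00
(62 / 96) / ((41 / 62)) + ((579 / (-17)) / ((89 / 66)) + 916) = 1327584889 / 1488792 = 891.72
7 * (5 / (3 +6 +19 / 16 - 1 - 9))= 560 / 3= 186.67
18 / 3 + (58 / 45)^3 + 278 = 26074612 / 91125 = 286.14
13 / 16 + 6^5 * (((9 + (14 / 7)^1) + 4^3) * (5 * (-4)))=-186623987 / 16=-11663999.19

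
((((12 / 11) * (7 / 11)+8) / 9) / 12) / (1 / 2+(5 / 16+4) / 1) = 4208 / 251559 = 0.02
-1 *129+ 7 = -122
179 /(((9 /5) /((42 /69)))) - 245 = -38185 /207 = -184.47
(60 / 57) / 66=10 / 627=0.02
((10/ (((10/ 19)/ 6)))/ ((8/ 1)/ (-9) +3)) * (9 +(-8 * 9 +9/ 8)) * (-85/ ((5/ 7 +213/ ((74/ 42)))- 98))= 98076825/ 8152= 12031.01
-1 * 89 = -89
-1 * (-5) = 5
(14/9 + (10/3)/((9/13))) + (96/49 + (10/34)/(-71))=13294525/1596861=8.33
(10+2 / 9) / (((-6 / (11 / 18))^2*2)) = 2783 / 52488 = 0.05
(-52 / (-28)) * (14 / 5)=26 / 5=5.20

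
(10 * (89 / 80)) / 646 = 89 / 5168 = 0.02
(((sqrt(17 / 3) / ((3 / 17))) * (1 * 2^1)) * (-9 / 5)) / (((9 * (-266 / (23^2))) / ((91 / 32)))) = 116909 * sqrt(51) / 27360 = 30.52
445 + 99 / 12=1813 / 4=453.25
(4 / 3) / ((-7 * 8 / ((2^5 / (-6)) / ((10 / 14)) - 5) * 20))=187 / 12600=0.01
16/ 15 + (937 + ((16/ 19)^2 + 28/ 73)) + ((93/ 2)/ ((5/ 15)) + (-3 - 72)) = 793483061/ 790590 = 1003.66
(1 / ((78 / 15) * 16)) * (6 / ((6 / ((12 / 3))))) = 5 / 104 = 0.05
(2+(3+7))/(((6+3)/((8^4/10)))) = 8192/15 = 546.13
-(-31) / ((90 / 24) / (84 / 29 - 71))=-48980 / 87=-562.99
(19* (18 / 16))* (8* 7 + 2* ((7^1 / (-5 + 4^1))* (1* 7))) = -897.75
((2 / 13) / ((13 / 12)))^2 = 576 / 28561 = 0.02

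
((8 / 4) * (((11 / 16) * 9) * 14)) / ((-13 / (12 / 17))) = -2079 / 221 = -9.41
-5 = -5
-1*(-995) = 995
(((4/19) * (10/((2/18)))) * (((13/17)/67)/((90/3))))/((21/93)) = 4836/151487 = 0.03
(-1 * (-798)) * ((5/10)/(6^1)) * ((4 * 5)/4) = 665/2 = 332.50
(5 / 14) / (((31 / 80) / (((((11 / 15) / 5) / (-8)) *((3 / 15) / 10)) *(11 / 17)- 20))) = -10200121 / 553350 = -18.43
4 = 4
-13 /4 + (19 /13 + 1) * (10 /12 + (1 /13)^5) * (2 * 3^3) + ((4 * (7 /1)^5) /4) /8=85275991013 /38614472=2208.39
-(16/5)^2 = -256/25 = -10.24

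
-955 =-955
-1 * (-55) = 55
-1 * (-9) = 9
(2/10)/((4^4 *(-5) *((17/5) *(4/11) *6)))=-11/522240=-0.00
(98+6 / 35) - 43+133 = 6586 / 35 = 188.17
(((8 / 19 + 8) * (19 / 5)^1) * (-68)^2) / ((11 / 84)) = 12429312 / 11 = 1129937.45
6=6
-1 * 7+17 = 10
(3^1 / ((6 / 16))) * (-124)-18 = -1010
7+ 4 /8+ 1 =8.50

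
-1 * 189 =-189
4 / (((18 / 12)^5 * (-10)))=-0.05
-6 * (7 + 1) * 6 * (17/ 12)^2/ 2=-289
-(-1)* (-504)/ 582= -84/ 97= -0.87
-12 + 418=406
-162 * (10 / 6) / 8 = -135 / 4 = -33.75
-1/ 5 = -0.20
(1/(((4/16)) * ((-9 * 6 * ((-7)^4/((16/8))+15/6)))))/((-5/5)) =2/32481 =0.00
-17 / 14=-1.21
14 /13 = 1.08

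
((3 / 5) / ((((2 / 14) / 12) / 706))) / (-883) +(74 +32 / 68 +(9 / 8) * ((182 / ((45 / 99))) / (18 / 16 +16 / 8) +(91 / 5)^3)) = 104483411313 / 15011000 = 6960.46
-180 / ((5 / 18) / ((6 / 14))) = -277.71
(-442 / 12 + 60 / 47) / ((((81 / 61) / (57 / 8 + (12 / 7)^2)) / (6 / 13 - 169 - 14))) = 90887685965 / 1847664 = 49190.59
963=963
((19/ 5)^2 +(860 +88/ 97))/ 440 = 2122717/ 1067000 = 1.99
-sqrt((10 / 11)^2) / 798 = -0.00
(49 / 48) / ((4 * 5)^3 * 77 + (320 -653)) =49 / 29552016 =0.00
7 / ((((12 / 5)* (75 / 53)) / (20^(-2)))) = 371 / 72000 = 0.01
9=9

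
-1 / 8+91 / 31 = 697 / 248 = 2.81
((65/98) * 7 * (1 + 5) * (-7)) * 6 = -1170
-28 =-28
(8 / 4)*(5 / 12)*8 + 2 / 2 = 23 / 3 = 7.67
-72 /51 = -24 /17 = -1.41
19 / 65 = 0.29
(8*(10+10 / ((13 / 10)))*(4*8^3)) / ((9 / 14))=450910.09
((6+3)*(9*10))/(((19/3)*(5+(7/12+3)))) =29160/1957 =14.90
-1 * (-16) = 16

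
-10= -10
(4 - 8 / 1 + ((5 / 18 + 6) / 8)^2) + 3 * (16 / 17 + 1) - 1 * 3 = -197647 / 352512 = -0.56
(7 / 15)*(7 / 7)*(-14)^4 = 268912 / 15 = 17927.47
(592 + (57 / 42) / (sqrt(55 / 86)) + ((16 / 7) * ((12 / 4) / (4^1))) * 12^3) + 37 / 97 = 19 * sqrt(4730) / 770 + 2413619 / 679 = 3556.36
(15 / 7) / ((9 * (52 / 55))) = 275 / 1092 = 0.25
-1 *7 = -7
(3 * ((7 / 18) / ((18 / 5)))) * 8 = 70 / 27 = 2.59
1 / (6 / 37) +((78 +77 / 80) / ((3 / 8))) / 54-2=13067 / 1620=8.07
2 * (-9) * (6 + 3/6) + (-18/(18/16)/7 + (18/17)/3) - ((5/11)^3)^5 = -59120596973331505478/497092532160462469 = -118.93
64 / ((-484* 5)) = -16 / 605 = -0.03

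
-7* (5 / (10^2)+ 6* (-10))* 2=8393 / 10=839.30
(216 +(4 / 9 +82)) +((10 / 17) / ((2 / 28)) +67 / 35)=308.59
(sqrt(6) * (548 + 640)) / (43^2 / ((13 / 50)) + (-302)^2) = 2574 * sqrt(6) / 213017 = 0.03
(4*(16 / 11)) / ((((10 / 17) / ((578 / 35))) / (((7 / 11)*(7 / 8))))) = 275128 / 3025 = 90.95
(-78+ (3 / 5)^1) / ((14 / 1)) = -5.53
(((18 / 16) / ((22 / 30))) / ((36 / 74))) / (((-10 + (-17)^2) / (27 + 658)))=126725 / 16368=7.74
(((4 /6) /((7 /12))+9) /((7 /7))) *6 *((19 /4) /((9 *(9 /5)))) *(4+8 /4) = 6745 /63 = 107.06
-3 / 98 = -0.03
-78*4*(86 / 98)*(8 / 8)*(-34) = 456144 / 49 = 9309.06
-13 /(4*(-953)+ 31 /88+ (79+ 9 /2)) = 1144 /328077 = 0.00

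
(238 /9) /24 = 119 /108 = 1.10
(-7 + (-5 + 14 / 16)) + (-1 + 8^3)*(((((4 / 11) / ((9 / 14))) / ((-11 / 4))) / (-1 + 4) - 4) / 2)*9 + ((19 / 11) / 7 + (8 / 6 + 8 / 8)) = -63451879 / 6776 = -9364.21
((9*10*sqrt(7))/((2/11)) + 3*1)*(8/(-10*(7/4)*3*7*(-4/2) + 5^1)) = 14.19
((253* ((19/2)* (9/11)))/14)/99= 437/308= 1.42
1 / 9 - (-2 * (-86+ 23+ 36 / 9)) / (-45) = 41 / 15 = 2.73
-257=-257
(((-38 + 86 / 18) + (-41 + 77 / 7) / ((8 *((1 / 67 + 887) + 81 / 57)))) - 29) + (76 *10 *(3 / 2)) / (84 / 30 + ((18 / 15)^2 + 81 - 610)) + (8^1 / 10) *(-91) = -40713251380781 / 296746270020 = -137.20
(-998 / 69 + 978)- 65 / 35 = 464491 / 483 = 961.68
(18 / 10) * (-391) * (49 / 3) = -57477 / 5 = -11495.40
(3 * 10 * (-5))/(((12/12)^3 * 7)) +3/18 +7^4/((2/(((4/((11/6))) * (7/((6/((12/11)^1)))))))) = 16833403/5082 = 3312.36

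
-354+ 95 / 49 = -17251 / 49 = -352.06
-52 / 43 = -1.21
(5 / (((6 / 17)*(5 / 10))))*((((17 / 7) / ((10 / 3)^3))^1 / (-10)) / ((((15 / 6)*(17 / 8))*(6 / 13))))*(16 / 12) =-442 / 4375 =-0.10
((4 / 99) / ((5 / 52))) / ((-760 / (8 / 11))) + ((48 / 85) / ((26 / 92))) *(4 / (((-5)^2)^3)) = 39092912 / 357243046875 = 0.00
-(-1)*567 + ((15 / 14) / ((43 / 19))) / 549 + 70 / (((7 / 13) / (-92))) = -1255121143 / 110166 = -11393.00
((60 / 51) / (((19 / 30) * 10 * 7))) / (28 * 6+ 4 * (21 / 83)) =415 / 2643109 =0.00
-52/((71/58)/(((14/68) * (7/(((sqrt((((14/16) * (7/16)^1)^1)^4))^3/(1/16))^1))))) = -414515883671552/340947625543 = -1215.78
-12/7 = -1.71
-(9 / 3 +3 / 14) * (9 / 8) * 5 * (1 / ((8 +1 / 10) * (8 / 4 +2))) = -125 / 224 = -0.56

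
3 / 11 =0.27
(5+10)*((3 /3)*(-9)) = -135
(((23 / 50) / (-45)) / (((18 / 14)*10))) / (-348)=161 / 70470000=0.00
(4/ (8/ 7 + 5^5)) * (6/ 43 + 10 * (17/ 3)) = 205184/ 2822907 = 0.07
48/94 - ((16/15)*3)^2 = -11432/1175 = -9.73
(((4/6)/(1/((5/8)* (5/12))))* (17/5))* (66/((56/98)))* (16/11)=595/6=99.17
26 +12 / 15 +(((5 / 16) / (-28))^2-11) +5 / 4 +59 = 76317821 / 1003520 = 76.05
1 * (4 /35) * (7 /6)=2 /15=0.13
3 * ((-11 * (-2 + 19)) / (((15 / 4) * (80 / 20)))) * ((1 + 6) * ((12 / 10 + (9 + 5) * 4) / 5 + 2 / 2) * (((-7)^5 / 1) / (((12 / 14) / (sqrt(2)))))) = 47894790251 * sqrt(2) / 750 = 90311282.59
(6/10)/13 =0.05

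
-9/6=-3/2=-1.50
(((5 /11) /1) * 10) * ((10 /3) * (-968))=-44000 /3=-14666.67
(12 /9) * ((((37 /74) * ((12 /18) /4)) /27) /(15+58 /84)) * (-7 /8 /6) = -0.00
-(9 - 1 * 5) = -4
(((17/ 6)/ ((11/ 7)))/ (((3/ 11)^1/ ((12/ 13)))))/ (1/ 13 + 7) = 119/ 138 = 0.86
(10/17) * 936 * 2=18720/17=1101.18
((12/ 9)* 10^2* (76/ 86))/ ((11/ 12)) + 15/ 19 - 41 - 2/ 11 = 792194/ 8987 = 88.15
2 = 2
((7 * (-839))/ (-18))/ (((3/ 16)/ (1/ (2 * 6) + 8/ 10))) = 622538/ 405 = 1537.13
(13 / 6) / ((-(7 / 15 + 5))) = -65 / 164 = -0.40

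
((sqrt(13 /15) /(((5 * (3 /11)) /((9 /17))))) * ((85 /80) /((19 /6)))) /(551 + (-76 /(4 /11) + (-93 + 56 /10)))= 33 * sqrt(195) /967480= 0.00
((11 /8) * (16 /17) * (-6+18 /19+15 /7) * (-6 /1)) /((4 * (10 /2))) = 12771 /11305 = 1.13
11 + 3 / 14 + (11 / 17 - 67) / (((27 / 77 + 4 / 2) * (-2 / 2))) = 1699073 / 43078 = 39.44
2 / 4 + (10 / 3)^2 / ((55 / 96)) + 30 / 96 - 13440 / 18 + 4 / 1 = -127153 / 176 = -722.46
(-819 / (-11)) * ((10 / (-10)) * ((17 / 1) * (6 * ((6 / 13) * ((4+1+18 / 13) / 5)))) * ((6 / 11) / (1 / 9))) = -172807992 / 7865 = -21971.77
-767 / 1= -767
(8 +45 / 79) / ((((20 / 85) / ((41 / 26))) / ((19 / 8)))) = 8965511 / 65728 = 136.40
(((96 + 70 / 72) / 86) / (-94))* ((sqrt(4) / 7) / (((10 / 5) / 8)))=-3491 / 254646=-0.01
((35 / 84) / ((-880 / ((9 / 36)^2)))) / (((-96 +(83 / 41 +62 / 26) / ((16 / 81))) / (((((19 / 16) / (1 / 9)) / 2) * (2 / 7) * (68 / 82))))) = 4199 / 8257199104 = 0.00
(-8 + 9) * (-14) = -14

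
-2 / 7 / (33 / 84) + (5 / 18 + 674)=133363 / 198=673.55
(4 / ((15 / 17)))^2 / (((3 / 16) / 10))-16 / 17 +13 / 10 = 5032559 / 4590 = 1096.42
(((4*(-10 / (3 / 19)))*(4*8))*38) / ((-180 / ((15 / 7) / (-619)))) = -5.92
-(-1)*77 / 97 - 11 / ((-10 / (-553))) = -589281 / 970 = -607.51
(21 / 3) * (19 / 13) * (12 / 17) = 1596 / 221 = 7.22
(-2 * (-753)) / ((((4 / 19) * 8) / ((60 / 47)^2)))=3219075 / 2209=1457.25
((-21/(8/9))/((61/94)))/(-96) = 2961/7808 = 0.38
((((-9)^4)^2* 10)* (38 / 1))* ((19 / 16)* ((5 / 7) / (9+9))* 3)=129498885675 / 56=2312480101.34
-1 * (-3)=3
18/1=18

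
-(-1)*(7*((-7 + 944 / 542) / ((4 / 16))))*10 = -399000 / 271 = -1472.32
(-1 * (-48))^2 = 2304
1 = 1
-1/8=-0.12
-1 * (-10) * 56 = 560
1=1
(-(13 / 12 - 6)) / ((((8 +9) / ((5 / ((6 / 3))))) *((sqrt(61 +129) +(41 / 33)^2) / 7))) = -1260069195 / 30259895144 +816308955 *sqrt(190) / 30259895144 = 0.33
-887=-887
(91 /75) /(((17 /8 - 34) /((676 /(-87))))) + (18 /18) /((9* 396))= 65022521 /219631500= 0.30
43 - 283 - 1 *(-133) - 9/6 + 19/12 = -1283/12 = -106.92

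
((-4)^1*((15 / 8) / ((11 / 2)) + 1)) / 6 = -59 / 66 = -0.89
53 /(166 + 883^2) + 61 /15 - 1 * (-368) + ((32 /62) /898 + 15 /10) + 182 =7236687599213 /13025762094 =555.57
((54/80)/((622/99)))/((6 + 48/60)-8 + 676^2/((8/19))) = 0.00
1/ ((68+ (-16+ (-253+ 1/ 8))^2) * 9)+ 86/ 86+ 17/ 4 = 875288173/ 166721508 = 5.25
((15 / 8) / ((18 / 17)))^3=614125 / 110592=5.55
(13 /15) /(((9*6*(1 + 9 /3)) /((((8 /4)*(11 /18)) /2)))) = 143 /58320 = 0.00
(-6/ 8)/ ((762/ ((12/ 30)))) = -1/ 2540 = -0.00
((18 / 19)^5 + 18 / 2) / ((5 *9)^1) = 2686051 / 12380495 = 0.22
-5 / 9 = -0.56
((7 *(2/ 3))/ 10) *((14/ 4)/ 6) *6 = 49/ 30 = 1.63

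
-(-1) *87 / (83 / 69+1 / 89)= 534267 / 7456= 71.66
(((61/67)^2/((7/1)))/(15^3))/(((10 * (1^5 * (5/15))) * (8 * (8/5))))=3721/4524912000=0.00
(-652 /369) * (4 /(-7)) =2608 /2583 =1.01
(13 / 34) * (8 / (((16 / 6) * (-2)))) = -39 / 68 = -0.57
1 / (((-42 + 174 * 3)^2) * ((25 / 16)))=1 / 360000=0.00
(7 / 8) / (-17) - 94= -12791 / 136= -94.05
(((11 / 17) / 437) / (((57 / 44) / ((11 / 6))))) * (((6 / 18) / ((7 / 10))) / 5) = 5324 / 26677539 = 0.00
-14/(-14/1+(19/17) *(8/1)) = 119/43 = 2.77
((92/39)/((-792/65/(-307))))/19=35305/11286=3.13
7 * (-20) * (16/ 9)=-2240/ 9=-248.89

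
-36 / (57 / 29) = -348 / 19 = -18.32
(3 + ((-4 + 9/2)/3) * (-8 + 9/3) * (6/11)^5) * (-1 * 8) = -3813384/161051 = -23.68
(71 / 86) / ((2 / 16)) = 284 / 43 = 6.60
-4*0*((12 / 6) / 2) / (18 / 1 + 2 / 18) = 0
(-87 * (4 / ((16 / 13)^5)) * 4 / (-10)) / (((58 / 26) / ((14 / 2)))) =101362989 / 655360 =154.67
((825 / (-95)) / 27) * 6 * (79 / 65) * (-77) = 133826 / 741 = 180.60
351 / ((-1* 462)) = -117 / 154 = -0.76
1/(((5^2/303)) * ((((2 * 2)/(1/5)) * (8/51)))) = 15453/4000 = 3.86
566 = 566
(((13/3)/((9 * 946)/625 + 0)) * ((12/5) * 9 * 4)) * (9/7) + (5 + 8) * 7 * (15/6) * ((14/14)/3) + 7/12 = 111.75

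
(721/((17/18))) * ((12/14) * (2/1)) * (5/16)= 13905/34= 408.97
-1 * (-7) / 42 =1 / 6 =0.17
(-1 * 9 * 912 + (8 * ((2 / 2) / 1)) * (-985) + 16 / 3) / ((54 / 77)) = -1857548 / 81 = -22932.69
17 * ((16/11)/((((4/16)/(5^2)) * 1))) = 27200/11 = 2472.73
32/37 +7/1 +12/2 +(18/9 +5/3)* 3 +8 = 1216/37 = 32.86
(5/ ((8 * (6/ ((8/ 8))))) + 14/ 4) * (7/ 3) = 1211/ 144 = 8.41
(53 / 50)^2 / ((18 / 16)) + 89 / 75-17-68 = -465832 / 5625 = -82.81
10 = 10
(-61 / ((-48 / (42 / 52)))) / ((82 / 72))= 3843 / 4264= 0.90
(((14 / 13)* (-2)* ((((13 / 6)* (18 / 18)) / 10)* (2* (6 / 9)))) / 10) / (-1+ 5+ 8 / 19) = -19 / 1350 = -0.01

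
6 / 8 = 3 / 4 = 0.75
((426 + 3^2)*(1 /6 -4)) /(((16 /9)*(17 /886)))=-13296645 /272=-48884.72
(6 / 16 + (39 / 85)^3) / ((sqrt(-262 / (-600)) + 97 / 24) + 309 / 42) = 18635043861 / 448913156369- 1362353076 * sqrt(393) / 11222828909225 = 0.04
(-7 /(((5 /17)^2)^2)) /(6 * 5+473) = -584647 /314375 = -1.86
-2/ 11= -0.18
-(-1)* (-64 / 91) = -64 / 91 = -0.70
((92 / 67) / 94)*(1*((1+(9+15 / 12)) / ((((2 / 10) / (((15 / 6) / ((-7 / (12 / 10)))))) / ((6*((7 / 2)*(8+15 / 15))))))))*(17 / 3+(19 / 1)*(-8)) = 9739.48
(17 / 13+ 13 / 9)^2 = 103684 / 13689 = 7.57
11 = 11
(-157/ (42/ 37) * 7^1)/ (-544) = 5809/ 3264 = 1.78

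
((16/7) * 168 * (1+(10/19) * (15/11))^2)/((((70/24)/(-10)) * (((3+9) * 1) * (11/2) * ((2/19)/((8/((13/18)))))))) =-6193.55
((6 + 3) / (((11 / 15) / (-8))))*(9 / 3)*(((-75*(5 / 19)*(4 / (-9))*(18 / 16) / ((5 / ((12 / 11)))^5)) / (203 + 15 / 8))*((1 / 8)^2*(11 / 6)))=-5038848 / 25076445955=-0.00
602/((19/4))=2408/19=126.74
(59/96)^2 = 3481/9216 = 0.38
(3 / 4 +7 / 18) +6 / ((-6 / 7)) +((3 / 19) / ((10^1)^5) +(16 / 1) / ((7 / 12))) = 2581625189 / 119700000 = 21.57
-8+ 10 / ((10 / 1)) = -7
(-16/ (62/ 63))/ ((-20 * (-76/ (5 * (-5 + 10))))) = -315/ 1178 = -0.27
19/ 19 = 1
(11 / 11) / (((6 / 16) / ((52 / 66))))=208 / 99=2.10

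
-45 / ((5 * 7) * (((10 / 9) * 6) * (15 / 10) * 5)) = -9 / 350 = -0.03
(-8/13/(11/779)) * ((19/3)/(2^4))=-14801/858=-17.25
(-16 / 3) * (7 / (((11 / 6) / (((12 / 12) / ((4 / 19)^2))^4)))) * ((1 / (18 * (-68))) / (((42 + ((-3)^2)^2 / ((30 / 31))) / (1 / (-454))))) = -594424706435 / 7868015198208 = -0.08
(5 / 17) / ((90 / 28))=14 / 153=0.09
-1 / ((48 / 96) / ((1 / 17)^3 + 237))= -2328764 / 4913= -474.00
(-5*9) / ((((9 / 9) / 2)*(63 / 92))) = -920 / 7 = -131.43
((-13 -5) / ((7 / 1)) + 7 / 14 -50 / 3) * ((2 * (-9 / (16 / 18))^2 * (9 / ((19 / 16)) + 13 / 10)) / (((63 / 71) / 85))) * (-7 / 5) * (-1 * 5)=-55629520767 / 2432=-22873980.58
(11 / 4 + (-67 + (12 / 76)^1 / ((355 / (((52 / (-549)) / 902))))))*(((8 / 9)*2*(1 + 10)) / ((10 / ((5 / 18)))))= -143068066949 / 4099226535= -34.90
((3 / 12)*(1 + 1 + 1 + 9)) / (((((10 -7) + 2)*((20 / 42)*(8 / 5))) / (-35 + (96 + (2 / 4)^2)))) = 3087 / 64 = 48.23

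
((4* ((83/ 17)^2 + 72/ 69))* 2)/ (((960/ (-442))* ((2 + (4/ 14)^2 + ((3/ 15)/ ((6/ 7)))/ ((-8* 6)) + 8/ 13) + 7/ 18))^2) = 816561559804536/ 183707878029503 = 4.44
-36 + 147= 111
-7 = -7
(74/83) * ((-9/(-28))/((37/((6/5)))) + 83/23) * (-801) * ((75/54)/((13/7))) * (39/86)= -287813985/328348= -876.55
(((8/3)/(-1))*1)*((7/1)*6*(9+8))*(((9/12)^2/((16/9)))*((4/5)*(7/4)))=-67473/80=-843.41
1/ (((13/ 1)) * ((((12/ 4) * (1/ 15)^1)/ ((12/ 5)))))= 12/ 13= 0.92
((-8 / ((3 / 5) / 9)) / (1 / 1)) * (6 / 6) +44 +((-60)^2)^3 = 46655999924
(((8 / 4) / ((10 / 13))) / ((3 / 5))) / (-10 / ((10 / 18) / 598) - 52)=-1 / 2496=-0.00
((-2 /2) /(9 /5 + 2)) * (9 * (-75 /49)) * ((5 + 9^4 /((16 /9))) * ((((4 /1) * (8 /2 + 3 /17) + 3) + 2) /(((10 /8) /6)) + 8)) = 3398228100 /2261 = 1502975.72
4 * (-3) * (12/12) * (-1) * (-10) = -120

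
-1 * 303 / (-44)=303 / 44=6.89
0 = 0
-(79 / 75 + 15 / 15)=-154 / 75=-2.05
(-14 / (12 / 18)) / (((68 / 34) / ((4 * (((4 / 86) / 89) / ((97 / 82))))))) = -6888 / 371219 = -0.02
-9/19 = -0.47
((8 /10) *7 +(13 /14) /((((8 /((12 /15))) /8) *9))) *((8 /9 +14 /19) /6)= 49762 /32319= 1.54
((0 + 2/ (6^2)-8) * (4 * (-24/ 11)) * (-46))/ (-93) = 9568/ 279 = 34.29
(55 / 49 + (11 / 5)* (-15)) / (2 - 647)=0.05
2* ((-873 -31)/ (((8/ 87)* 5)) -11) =-19772/ 5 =-3954.40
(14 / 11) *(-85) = -1190 / 11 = -108.18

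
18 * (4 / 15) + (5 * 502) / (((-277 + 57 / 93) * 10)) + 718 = 30925847 / 42840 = 721.89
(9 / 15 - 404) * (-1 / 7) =57.63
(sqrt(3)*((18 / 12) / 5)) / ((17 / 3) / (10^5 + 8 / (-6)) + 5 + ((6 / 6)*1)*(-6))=-149998*sqrt(3) / 499965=-0.52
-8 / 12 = -0.67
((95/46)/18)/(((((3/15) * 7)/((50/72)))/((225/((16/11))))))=8.80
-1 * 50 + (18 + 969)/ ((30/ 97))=31413/ 10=3141.30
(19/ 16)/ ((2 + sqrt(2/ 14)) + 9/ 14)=4921/ 10728 - 133 * sqrt(7)/ 5364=0.39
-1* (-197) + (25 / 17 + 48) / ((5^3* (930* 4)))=1557285841 / 7905000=197.00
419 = 419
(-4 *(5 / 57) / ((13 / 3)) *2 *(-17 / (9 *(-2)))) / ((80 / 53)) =-0.10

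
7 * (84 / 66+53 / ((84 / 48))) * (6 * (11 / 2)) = 7290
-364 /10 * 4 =-728 /5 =-145.60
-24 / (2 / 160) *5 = -9600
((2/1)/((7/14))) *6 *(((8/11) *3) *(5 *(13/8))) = 4680/11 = 425.45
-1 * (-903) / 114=301 / 38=7.92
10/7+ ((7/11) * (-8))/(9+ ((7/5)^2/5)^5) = 0.86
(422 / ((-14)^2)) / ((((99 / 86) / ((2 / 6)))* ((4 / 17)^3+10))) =44575649 / 715920282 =0.06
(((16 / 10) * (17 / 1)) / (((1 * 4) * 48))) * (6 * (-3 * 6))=-153 / 10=-15.30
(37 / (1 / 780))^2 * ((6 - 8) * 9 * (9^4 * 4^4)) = -25181126901964800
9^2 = 81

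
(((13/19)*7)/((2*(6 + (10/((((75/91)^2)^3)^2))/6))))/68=1729528820514678955078125/1127942756545541379501869704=0.00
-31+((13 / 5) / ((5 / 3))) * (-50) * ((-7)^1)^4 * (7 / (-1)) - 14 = 1310901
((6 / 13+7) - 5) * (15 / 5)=96 / 13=7.38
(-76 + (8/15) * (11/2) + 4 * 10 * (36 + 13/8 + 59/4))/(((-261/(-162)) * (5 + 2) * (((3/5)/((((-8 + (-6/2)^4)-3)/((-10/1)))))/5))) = -303290/29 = -10458.28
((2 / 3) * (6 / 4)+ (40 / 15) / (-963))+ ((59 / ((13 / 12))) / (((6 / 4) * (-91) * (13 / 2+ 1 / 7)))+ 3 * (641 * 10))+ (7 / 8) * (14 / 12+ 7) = 4658839157923 / 242167536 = 19238.08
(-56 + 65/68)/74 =-3743/5032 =-0.74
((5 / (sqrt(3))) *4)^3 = 8000 *sqrt(3) / 9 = 1539.60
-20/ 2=-10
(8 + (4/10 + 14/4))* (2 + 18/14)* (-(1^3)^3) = -391/10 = -39.10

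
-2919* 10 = -29190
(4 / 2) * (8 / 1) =16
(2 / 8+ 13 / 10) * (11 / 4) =341 / 80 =4.26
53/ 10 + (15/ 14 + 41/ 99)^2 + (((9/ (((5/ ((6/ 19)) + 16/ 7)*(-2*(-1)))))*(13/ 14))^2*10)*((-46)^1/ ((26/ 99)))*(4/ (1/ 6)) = -12394269323564521/ 5562445622580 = -2228.21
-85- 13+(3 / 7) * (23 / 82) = -56183 / 574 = -97.88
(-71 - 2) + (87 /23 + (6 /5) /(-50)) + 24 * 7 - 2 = 278181 /2875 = 96.76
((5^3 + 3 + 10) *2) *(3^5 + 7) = 69000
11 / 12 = 0.92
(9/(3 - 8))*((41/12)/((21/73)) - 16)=1039/140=7.42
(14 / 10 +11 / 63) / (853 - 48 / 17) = 8432 / 4552695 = 0.00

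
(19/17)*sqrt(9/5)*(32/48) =38*sqrt(5)/85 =1.00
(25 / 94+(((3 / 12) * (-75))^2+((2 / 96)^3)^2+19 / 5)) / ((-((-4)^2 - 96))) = 1022143314788587 / 229935100723200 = 4.45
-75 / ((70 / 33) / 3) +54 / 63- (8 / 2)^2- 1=-1711 / 14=-122.21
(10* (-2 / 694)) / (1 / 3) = -0.09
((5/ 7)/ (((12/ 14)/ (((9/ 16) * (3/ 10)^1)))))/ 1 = 9/ 64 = 0.14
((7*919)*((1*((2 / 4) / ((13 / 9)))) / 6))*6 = 57897 / 26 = 2226.81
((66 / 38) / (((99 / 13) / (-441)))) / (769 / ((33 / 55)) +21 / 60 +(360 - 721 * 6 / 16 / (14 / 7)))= -458640 / 6871141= -0.07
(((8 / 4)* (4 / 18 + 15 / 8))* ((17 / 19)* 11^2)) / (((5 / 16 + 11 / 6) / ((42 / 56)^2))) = 931821 / 7828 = 119.04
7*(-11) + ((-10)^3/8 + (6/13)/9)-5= -8071/39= -206.95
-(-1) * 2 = 2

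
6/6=1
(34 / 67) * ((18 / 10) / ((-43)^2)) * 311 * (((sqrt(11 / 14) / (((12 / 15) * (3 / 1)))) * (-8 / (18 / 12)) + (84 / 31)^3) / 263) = 56405268864 / 4853136965695- 21148 * sqrt(154) / 228068603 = 0.01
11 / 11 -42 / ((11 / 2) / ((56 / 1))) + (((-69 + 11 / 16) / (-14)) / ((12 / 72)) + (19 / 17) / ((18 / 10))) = -396.74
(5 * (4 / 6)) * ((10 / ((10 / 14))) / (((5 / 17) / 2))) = 952 / 3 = 317.33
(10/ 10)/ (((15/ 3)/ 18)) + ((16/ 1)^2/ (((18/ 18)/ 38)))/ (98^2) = 4.61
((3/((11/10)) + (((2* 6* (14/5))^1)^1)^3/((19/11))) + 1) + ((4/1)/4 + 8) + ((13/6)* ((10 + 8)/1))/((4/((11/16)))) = 36751685833/1672000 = 21980.67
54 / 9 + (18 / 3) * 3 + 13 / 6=157 / 6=26.17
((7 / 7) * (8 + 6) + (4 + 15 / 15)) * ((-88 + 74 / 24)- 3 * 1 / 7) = -136211 / 84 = -1621.56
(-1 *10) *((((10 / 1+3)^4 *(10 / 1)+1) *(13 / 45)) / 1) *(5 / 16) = -18564715 / 72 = -257843.26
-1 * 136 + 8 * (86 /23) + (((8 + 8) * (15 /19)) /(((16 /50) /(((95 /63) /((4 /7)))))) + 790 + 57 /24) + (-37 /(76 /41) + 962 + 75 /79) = 1733.44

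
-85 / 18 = -4.72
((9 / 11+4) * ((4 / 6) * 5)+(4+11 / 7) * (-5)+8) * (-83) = 72791 / 231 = 315.11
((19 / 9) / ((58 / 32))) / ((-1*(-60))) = 76 / 3915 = 0.02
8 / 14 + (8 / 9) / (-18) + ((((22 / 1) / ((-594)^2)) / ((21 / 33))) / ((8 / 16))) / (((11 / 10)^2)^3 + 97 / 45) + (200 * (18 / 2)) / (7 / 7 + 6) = 257.66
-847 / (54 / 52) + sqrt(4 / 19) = -22022 / 27 + 2 * sqrt(19) / 19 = -815.17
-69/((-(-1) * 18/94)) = -1081/3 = -360.33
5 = 5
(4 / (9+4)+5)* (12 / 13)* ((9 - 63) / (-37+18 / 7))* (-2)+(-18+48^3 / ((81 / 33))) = 1833726734 / 40729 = 45022.63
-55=-55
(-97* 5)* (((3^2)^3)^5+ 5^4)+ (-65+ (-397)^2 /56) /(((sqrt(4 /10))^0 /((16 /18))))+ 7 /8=-16776009443122514789 /168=-99857199066205445.17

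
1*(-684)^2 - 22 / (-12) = 2807147 / 6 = 467857.83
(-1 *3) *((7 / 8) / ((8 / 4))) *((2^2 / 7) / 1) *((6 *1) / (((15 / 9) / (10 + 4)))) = -189 / 5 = -37.80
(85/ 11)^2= 7225/ 121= 59.71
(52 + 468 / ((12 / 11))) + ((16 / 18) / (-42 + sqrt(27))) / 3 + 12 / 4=7566260 / 15633 - 8 * sqrt(3) / 15633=483.99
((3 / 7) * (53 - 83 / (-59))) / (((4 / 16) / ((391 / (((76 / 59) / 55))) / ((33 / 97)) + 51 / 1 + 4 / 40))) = 4581670.92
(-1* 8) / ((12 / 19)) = -38 / 3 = -12.67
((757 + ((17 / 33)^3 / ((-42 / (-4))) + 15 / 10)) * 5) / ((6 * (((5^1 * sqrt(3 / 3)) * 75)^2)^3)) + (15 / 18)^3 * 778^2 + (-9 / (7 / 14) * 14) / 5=1764058265253976136398770911 / 5036860958862304687500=350229.69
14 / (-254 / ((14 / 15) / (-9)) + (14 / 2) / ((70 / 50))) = 49 / 8590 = 0.01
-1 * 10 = -10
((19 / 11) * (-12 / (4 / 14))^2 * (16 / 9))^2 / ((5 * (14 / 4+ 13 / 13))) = 7100506112 / 5445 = 1304041.53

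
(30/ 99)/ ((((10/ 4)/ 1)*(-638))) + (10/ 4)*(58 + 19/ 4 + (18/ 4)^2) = 4368701/ 21054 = 207.50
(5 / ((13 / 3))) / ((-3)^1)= -5 / 13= -0.38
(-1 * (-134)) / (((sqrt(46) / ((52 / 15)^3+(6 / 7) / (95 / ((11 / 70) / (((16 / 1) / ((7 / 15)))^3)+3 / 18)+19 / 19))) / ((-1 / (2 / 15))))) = -433797582141702589 * sqrt(46) / 476570323525275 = -6173.61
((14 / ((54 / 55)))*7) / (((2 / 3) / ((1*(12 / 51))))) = 35.23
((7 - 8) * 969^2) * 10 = -9389610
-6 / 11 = -0.55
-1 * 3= -3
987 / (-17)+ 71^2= 4982.94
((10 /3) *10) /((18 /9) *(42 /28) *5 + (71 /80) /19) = 152000 /68613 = 2.22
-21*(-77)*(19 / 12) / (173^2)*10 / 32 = 51205 / 1915456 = 0.03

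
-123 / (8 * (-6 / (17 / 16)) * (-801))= -0.00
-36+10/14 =-247/7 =-35.29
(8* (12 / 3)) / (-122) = -16 / 61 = -0.26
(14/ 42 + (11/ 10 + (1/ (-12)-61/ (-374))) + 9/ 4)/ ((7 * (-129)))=-7037/ 1688610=-0.00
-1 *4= -4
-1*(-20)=20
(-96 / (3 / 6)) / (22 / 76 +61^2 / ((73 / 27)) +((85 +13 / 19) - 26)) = -532608 / 3984113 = -0.13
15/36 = 5/12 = 0.42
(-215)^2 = 46225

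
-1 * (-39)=39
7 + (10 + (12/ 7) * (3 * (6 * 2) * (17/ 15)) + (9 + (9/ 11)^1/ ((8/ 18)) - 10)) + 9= 149047/ 1540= 96.78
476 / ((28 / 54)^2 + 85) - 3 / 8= 2589549 / 497288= 5.21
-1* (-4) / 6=2 / 3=0.67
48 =48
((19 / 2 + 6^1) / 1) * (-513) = -7951.50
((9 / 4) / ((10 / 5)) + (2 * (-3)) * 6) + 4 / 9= -2479 / 72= -34.43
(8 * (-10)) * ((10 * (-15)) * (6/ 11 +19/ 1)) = 2580000/ 11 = 234545.45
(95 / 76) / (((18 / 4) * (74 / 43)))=0.16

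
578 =578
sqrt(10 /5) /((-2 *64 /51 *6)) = -17 *sqrt(2) /256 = -0.09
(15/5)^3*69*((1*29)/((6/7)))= 126063/2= 63031.50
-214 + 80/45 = -1910/9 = -212.22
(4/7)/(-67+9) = -2/203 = -0.01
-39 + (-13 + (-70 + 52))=-70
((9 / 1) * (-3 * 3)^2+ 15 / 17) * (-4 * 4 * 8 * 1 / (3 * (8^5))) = -517 / 544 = -0.95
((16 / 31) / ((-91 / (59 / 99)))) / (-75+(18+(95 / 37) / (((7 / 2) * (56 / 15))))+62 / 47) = 45965248 / 754512474573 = 0.00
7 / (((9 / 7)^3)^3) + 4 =1832157205 / 387420489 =4.73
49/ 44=1.11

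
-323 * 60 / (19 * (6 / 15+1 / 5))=-1700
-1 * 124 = -124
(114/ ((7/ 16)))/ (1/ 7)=1824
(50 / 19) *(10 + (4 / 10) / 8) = 1005 / 38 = 26.45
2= 2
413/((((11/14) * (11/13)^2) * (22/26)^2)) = 165139702/161051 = 1025.39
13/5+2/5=3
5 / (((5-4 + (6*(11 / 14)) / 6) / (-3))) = -42 / 5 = -8.40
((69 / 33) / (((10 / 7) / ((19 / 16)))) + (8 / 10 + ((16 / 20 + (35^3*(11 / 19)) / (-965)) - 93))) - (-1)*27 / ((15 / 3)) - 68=-1148698327 / 6453920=-177.98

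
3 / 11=0.27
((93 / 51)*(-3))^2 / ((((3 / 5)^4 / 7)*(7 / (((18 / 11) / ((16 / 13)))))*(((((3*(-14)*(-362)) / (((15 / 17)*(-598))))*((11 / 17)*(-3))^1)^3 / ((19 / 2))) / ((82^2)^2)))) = 1400745910244473204140625 / 1858883528601198792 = 753541.51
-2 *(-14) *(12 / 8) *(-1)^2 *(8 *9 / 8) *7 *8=21168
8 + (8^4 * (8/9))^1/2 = 1828.44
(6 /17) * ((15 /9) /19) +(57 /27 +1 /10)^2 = 12872123 /2616300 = 4.92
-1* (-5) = 5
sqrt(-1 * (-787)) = sqrt(787) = 28.05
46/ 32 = 23/ 16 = 1.44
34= 34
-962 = -962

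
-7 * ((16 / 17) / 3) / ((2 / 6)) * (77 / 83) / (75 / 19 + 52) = -163856 / 1499893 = -0.11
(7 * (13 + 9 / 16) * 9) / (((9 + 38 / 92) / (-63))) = -19809279 / 3464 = -5718.61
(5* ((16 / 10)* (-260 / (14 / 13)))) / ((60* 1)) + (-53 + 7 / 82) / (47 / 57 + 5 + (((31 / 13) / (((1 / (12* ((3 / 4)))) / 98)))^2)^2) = -1765861019628460875821831 / 54856629307980123165528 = -32.19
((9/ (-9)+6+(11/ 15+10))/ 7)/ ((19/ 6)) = 472/ 665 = 0.71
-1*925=-925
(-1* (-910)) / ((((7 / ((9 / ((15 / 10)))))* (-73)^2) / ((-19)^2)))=281580 / 5329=52.84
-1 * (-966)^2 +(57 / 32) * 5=-29860707 / 32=-933147.09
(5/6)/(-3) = -5/18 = -0.28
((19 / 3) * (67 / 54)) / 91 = 1273 / 14742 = 0.09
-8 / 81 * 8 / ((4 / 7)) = -112 / 81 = -1.38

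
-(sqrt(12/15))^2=-0.80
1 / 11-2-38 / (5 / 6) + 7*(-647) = -251708 / 55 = -4576.51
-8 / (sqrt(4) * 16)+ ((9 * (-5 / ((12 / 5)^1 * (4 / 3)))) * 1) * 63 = -14179 / 16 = -886.19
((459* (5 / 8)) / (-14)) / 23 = -2295 / 2576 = -0.89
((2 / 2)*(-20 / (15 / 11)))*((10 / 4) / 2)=-55 / 3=-18.33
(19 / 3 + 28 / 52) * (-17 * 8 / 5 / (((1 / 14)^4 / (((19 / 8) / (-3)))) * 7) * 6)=950126464 / 195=4872443.41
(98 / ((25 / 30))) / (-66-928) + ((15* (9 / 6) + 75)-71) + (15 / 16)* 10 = 101549 / 2840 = 35.76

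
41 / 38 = 1.08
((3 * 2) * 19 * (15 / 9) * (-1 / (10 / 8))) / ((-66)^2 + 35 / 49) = -1064 / 30497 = -0.03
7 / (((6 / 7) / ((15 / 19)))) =245 / 38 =6.45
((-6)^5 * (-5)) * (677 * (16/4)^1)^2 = 285117304320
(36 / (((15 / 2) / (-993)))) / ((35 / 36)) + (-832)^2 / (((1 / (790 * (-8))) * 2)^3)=-3822486401844057952 / 175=-21842779439108902.58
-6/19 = -0.32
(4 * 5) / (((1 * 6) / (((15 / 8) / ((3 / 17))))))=425 / 12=35.42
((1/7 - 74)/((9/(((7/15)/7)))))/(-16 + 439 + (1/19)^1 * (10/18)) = -9823/7595490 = -0.00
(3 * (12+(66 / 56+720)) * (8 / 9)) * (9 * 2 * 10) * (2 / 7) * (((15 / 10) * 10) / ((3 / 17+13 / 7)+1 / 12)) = 15076497600 / 21161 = 712466.22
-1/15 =-0.07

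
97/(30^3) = 97/27000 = 0.00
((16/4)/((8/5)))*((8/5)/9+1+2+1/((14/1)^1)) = 8.12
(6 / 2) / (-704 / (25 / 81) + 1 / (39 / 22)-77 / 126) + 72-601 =-7058935889 / 13343891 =-529.00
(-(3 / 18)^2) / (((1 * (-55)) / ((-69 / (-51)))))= 23 / 33660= 0.00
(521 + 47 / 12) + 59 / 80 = 126157 / 240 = 525.65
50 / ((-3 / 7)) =-350 / 3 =-116.67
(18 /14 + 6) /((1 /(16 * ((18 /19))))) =14688 /133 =110.44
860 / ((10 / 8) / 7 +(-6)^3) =-24080 / 6043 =-3.98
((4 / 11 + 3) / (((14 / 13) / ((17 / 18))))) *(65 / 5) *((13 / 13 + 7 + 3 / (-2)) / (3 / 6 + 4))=1381913 / 24948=55.39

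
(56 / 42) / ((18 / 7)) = 0.52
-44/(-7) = 44/7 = 6.29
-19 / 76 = -0.25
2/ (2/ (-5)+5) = 10/ 23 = 0.43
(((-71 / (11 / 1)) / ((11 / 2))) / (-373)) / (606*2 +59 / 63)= 8946 / 3448838195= 0.00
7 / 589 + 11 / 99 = 652 / 5301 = 0.12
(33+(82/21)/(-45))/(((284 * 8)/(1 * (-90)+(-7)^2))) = -1275223/2147040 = -0.59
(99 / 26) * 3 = 297 / 26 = 11.42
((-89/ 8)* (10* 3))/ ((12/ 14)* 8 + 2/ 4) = -9345/ 206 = -45.36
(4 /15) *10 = 8 /3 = 2.67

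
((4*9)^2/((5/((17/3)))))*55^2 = 4443120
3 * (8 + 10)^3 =17496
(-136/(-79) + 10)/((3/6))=1852/79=23.44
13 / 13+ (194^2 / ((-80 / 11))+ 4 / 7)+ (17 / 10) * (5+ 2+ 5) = -721417 / 140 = -5152.98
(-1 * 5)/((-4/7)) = 35/4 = 8.75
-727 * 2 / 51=-1454 / 51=-28.51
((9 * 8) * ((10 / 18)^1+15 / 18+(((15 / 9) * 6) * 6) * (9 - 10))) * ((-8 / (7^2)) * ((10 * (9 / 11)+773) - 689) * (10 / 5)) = 68465280 / 539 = 127022.78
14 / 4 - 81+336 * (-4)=-2843 / 2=-1421.50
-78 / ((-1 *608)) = 39 / 304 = 0.13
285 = 285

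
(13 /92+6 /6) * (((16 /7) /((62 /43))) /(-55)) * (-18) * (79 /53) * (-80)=-70.61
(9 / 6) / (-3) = -1 / 2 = -0.50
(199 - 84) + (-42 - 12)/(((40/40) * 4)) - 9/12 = 403/4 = 100.75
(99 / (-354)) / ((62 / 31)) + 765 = 180507 / 236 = 764.86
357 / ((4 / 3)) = 1071 / 4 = 267.75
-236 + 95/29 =-232.72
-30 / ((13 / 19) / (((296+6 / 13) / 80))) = -109839 / 676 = -162.48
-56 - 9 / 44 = -2473 / 44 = -56.20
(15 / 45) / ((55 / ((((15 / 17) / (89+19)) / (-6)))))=-1 / 121176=-0.00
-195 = -195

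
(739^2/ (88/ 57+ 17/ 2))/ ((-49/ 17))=-18864.32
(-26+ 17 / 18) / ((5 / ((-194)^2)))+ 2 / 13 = -110329844 / 585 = -188598.02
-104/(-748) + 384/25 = 72458/4675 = 15.50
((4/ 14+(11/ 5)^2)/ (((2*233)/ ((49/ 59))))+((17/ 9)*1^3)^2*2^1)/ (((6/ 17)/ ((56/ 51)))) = 5569156586/ 250539075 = 22.23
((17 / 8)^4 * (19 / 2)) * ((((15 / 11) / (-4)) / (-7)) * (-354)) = -4213216845 / 1261568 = -3339.67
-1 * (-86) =86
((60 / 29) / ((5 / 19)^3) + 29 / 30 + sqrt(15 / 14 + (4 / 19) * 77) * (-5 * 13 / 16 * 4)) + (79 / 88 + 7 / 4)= 22421107 / 191400 - 65 * sqrt(1222802) / 1064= 49.59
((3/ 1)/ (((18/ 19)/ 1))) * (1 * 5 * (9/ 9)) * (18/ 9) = 95/ 3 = 31.67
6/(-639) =-2/213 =-0.01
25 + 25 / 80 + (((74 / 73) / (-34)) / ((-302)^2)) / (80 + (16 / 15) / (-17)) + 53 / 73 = 3533804958493 / 135714470528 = 26.04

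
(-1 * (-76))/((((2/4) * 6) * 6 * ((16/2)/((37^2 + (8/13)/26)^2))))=989174.73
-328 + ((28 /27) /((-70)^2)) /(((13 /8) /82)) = -20146744 /61425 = -327.99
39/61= 0.64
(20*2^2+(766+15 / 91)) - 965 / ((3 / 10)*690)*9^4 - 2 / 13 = -29740.29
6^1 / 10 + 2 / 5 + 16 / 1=17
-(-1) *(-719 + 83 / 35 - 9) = -25397 / 35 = -725.63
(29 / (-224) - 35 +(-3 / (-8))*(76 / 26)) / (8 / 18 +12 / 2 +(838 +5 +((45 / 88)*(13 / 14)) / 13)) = -1962279 / 48979034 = -0.04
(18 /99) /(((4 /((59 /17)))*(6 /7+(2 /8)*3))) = 826 /8415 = 0.10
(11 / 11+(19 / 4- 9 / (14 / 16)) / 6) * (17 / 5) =221 / 840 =0.26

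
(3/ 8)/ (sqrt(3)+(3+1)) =3/ 26 -3 * sqrt(3)/ 104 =0.07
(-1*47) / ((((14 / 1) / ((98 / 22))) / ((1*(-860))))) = 141470 / 11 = 12860.91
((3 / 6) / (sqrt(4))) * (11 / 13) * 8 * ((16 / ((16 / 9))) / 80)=99 / 520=0.19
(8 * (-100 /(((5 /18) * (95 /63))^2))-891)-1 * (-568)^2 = -2960873467 /9025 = -328074.62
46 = 46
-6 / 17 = -0.35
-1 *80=-80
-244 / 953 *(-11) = 2684 / 953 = 2.82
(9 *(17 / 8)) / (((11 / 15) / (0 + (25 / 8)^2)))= 254.68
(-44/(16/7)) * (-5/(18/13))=5005/72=69.51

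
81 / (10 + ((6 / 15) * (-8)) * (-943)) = 45 / 1682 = 0.03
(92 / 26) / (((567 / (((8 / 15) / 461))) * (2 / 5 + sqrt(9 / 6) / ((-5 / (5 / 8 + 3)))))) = -85376 * sqrt(6) / 20500321023 -94208 / 20500321023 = -0.00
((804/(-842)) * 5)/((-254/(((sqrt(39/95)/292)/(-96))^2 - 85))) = -141711223602329/88696212963328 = -1.60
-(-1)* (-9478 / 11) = -9478 / 11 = -861.64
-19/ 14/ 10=-19/ 140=-0.14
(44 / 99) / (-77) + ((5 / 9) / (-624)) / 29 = -0.01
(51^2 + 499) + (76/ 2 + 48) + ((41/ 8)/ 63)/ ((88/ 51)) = 47102521/ 14784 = 3186.05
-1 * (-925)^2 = -855625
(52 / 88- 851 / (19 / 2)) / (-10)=37197 / 4180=8.90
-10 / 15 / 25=-2 / 75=-0.03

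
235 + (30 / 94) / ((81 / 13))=298280 / 1269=235.05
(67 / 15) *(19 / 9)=1273 / 135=9.43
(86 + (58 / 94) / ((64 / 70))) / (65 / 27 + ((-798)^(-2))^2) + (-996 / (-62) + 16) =193639164712318885 / 2844793227104194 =68.07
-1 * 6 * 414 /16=-621 /4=-155.25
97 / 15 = 6.47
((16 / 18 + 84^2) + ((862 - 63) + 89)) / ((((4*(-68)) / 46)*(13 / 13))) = -205574 / 153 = -1343.62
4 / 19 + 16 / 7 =332 / 133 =2.50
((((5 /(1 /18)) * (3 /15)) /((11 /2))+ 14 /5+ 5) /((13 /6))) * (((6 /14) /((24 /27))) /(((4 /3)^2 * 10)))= 63423 /457600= 0.14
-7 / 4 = -1.75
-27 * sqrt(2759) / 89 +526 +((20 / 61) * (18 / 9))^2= 510.50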